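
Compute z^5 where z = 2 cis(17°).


r^5 = 2^5 = 32
n*theta = 5*17° = 85° = 85° (mod 360)
a = 32*cos(85°) = 2.7890
b = 32*sin(85°) = 31.8782

32 cis(85°) = 2.7890 + 31.8782i


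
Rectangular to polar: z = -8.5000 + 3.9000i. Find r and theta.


r = sqrt(72.25+15.21) = sqrt(87.46) = 9.3520
theta = atan2(3.9, -8.5) = 155.3532 degrees

r = 9.3520, theta = 155.3532 degrees


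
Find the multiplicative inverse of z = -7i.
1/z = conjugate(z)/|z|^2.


|z|^2 = 0+49 = 49
1/z = (0 + 7i)/49

1/z = 0 + 0.1429i


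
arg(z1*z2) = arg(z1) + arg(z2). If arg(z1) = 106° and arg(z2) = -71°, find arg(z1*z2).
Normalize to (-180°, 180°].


arg(z1*z2) = 106° - 71° = 35°
Normalized to (-180°, 180°]: 35°

35°


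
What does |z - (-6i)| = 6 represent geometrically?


|z - z0| = r is a circle with center z0 and radius r.
Center = (0, -6), radius = 6

Circle with center (0, -6) and radius 6


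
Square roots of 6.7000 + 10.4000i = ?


|z| = sqrt(44.89+108.16) = 12.3713
sqrt((|z|+a)/2) = sqrt((12.3713+6.7)/2) = sqrt(9.5357) = 3.0880
sqrt((|z|-a)/2) = sqrt((12.3713-6.7)/2) = sqrt(2.8357) = 1.6839

±(3.0880 + 1.6839i) i.e. 3.0880 + 1.6839i and -3.0880 - 1.6839i


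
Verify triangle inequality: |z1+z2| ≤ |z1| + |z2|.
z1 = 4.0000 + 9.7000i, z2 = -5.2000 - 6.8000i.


|z1| = sqrt(4^2 + 9.7^2) = sqrt(110.09) = 10.4924
|z2| = sqrt((-5.2)^2 + (-6.8)^2) = sqrt(73.28) = 8.5604
z1+z2 = -1.2000 + 2.9000i
|z1+z2| = sqrt(9.85) = 3.1385
|z1|+|z2| = 10.4924 + 8.5604 = 19.0528

|z1+z2| = 3.1385 ≤ |z1|+|z2| = 19.0528 (verified)


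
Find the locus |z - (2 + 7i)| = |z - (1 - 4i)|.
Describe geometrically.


Equal distances means the locus is the perpendicular bisector of z1 and z2.
Midpoint = ((2+1)/2, (7+(-4))/2) = (1.5000, 1.5000)

Perpendicular bisector through (1.5000, 1.5000)


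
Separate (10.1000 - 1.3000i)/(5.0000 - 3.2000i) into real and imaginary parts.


Multiply by conjugate: (10.1000 - 1.3000i)(5.0000 + 3.2000i) / (5^2 + (-3.2)^2)
Numerator real = 10.1*5 - (1.3)*(-3.2) = 54.66
Numerator imag = -1.3*5 - 10.1*(-3.2) = 25.82
Denominator = 35.24
Re(z) = 54.66/35.24 = 1.5511
Im(z) = 25.82/35.24 = 0.7327

Re(z) = 1.5511, Im(z) = 0.7327


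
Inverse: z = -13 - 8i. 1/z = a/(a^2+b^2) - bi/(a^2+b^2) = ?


|z|^2 = 169+64 = 233
1/z = (-13 + 8i)/233

1/z = -0.0558 + 0.0343i


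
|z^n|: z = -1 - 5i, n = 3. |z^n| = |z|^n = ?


|z| = sqrt(1+25) = sqrt(26) = 5.0990
|z^3| = |z|^3 = (sqrt(26))^3 = 26*sqrt(26)

|z^3| = 26*sqrt(26) ≈ 132.5745


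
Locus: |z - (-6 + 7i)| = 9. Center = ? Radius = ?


|z - z0| = r is a circle with center z0 and radius r.
Center = (-6, 7), radius = 9

Circle with center (-6, 7) and radius 9


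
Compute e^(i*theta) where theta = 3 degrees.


cos(3°) = 0.9986
sin(3°) = 0.0523

e^(i*3°) = 0.9986 + 0.0523i


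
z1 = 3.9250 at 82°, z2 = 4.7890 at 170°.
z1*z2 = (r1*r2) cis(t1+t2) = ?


r = 3.9250 * 4.7890 = 18.7968
theta = 82° + 170° = 252° = 252° (mod 360)

18.7968 cis(252°)


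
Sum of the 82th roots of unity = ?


The sum of all 82th roots of unity is 0.
Geometric series: (1 - w^82)/(1 - w) = (1-1)/(1-w) = 0 since w^82 = 1, w ≠ 1.
Alternatively: coefficient of z^81 in z^82 - 1 is 0.

0


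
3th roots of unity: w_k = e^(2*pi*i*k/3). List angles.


The 3th roots of unity are cis(360k/3°) for k=0..2
Angle step = 360/3 = 120°
Primitive root: cis(120°)
Primitive root = -0.5000 + 0.8660i

3 roots at angles: 0°, 120°, 240°


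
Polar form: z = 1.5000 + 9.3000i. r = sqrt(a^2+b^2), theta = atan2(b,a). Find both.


r = sqrt(2.25+86.49) = sqrt(88.74) = 9.4202
theta = atan2(9.3, 1.5) = 80.8377 degrees

r = 9.4202, theta = 80.8377 degrees


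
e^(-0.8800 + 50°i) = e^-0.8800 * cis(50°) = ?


e^-0.8800 = 0.4148
cos(50°) = 0.6428
sin(50°) = 0.766
Real = 0.4148*0.6428 = 0.2666
Imag = 0.4148*0.766 = 0.3177

0.2666 + 0.3177i


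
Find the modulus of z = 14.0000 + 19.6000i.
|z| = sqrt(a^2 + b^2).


|z| = sqrt(14^2 + 19.6^2) = sqrt(196 + 384.16) = sqrt(580.16) = 24.0865

|z| = 24.0865


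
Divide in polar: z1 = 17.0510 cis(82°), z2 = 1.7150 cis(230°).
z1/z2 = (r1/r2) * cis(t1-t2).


r = 17.0510 / 1.7150 = 9.9423
theta = 82° - 230° = -148° = 212° (mod 360)

9.9423 cis(212°)


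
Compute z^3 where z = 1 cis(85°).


r^3 = 1^3 = 1
n*theta = 3*85° = 255° = 255° (mod 360)
a = 1*cos(255°) = -0.2588
b = 1*sin(255°) = -0.9659

1 cis(255°) = -0.2588 - 0.9659i


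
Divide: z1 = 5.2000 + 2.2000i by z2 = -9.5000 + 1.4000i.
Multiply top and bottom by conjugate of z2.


Conjugate of z2 = -9.5000 - 1.4000i
Numerator: (5.2000 + 2.2000i)(-9.5000 - 1.4000i) = -46.3200 - 28.1800i
Denominator: (-9.5)^2 + 1.4^2 = 92.21
Result = (-46.3200 - 28.1800i)/92.21

-0.5023 - 0.3056i


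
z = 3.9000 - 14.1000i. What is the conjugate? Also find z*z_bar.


z_bar = 3.9000 + 14.1000i
z*z_bar = 3.9^2 + (-14.1)^2 = 15.21 + 198.81 = 214.02

z_bar = 3.9000 + 14.1000i, z*z_bar = 214.02


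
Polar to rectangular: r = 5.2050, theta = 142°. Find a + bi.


a = 5.2050*cos(142°) = 5.2050*(-0.78801) = -4.1016
b = 5.2050*sin(142°) = 5.2050*0.61566 = 3.2045

-4.1016 + 3.2045i


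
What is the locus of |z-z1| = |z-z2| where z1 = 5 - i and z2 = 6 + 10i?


Equal distances means the locus is the perpendicular bisector of z1 and z2.
Midpoint = ((5+6)/2, (-1+10)/2) = (5.5000, 4.5000)

Perpendicular bisector through (5.5000, 4.5000)


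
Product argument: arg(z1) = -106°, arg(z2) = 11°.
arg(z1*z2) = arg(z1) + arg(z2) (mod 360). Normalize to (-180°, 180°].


arg(z1*z2) = -106° + 11° = -95°
Normalized to (-180°, 180°]: -95°

-95°


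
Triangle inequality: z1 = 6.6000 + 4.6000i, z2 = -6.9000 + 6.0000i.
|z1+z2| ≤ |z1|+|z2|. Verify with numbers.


|z1| = sqrt(6.6^2 + 4.6^2) = sqrt(64.72) = 8.0449
|z2| = sqrt((-6.9)^2 + 6^2) = sqrt(83.61) = 9.1439
z1+z2 = -0.3000 + 10.6000i
|z1+z2| = sqrt(112.45) = 10.6042
|z1|+|z2| = 8.0449 + 9.1439 = 17.1888

|z1+z2| = 10.6042 ≤ |z1|+|z2| = 17.1888 (verified)


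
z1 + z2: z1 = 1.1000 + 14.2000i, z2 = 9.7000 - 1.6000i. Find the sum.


Real: 1.1 + 9.7 = 10.8
Imag: 14.2 - 1.6 = 12.6

10.8000 + 12.6000i


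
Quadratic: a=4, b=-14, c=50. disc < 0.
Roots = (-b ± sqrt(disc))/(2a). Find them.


disc = (-14)^2 - 4*4*50 = 196 - 800 = -604
sqrt(|disc|) = sqrt(604) = 24.5764
Real part = 14/(2*4) = 1.7500
Imag part = 24.5764/(2*4) = 3.0721

1.7500 ± 3.0721i


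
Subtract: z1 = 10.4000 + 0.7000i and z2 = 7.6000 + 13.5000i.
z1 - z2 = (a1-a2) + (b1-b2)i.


Real: 10.4 - 7.6 = 2.8
Imag: 0.7 - 13.5 = -12.8

2.8000 - 12.8000i


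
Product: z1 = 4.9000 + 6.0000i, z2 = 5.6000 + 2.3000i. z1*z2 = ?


Real = 4.9*5.6 - 6*2.3 = 27.44 - 13.8 = 13.64
Imag = 4.9*2.3 + 5.6*6 = 11.27 + 33.6 = 44.87

13.6400 + 44.8700i


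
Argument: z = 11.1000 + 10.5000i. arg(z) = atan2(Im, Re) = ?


Re = 11.1, Im = 10.5
arg = atan2(10.5, 11.1) = 43.4089 degrees

arg(z) = 43.4089 degrees


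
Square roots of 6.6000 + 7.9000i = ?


|z| = sqrt(43.56+62.41) = 10.2942
sqrt((|z|+a)/2) = sqrt((10.2942+6.6)/2) = sqrt(8.4471) = 2.9064
sqrt((|z|-a)/2) = sqrt((10.2942-6.6)/2) = sqrt(1.8471) = 1.3591

±(2.9064 + 1.3591i) i.e. 2.9064 + 1.3591i and -2.9064 - 1.3591i


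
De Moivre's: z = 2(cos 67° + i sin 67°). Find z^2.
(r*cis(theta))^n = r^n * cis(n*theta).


r^2 = 2^2 = 4
n*theta = 2*67° = 134° = 134° (mod 360)
a = 4*cos(134°) = -2.7786
b = 4*sin(134°) = 2.8774

4 cis(134°) = -2.7786 + 2.8774i


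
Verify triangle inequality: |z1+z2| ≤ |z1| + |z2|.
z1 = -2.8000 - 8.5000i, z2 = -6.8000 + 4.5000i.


|z1| = sqrt((-2.8)^2 + (-8.5)^2) = sqrt(80.09) = 8.9493
|z2| = sqrt((-6.8)^2 + 4.5^2) = sqrt(66.49) = 8.1541
z1+z2 = -9.6000 - 4.0000i
|z1+z2| = sqrt(108.16) = 10.4000
|z1|+|z2| = 8.9493 + 8.1541 = 17.1034

|z1+z2| = 10.4000 ≤ |z1|+|z2| = 17.1034 (verified)


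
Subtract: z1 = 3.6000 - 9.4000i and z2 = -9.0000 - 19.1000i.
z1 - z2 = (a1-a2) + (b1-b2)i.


Real: 3.6 + 9 = 12.6
Imag: -9.4 + 19.1 = 9.7

12.6000 + 9.7000i


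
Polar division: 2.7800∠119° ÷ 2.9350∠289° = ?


r = 2.7800 / 2.9350 = 0.9472
theta = 119° - 289° = -170° = 190° (mod 360)

0.9472 cis(190°)


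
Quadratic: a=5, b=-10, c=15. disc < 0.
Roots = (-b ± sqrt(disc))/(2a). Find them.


disc = (-10)^2 - 4*5*15 = 100 - 300 = -200
sqrt(|disc|) = sqrt(200) = 14.1421
Real part = 10/(2*5) = 1.0000
Imag part = 14.1421/(2*5) = 1.4142

1.0000 ± 1.4142i


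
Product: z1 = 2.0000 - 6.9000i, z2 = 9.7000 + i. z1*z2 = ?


Real = 2*9.7 - (-6.9)*1 = 19.4 - (-6.9) = 26.3
Imag = 2*1 + 9.7*(-6.9) = 2 - (66.93) = -64.93

26.3000 - 64.9300i


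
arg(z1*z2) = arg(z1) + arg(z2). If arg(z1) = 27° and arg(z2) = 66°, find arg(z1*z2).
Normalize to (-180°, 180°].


arg(z1*z2) = 27° + 66° = 93°
Normalized to (-180°, 180°]: 93°

93°


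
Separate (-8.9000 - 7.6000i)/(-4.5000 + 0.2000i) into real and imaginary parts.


Multiply by conjugate: (-8.9000 - 7.6000i)(-4.5000 - 0.2000i) / ((-4.5)^2 + 0.2^2)
Numerator real = -8.9*(-4.5) - (7.6)*0.2 = 38.53
Numerator imag = -7.6*(-4.5) - (-8.9)*0.2 = 35.98
Denominator = 20.29
Re(z) = 38.53/20.29 = 1.8990
Im(z) = 35.98/20.29 = 1.7733

Re(z) = 1.8990, Im(z) = 1.7733


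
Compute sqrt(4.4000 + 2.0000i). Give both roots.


|z| = sqrt(19.36+4) = 4.8332
sqrt((|z|+a)/2) = sqrt((4.8332+4.4)/2) = sqrt(4.6166) = 2.1486
sqrt((|z|-a)/2) = sqrt((4.8332-4.4)/2) = sqrt(0.2166) = 0.4654

±(2.1486 + 0.4654i) i.e. 2.1486 + 0.4654i and -2.1486 - 0.4654i


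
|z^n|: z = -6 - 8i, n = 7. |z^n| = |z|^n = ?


|z| = sqrt(36+64) = sqrt(100) = 10
|z^7| = |z|^7 = 10^7 = 10000000

|z^7| = 10000000


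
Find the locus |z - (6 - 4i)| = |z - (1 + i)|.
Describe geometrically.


Equal distances means the locus is the perpendicular bisector of z1 and z2.
Midpoint = ((6+1)/2, (-4+1)/2) = (3.5000, -1.5000)

Perpendicular bisector through (3.5000, -1.5000)


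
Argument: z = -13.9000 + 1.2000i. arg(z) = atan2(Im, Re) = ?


Re = -13.9, Im = 1.2
arg = atan2(1.2, -13.9) = 175.0658 degrees

arg(z) = 175.0658 degrees


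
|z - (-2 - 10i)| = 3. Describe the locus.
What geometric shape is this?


|z - z0| = r is a circle with center z0 and radius r.
Center = (-2, -10), radius = 3

Circle with center (-2, -10) and radius 3


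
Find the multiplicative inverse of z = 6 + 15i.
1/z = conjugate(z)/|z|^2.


|z|^2 = 36+225 = 261
1/z = (6 - 15i)/261

1/z = 0.0230 - 0.0575i


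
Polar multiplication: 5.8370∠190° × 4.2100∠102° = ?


r = 5.8370 * 4.2100 = 24.5738
theta = 190° + 102° = 292° = 292° (mod 360)

24.5738 cis(292°)


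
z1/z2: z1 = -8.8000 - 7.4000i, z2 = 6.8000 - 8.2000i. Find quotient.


Conjugate of z2 = 6.8000 + 8.2000i
Numerator: (-8.8000 - 7.4000i)(6.8000 + 8.2000i) = 0.8400 - 122.4800i
Denominator: 6.8^2 + (-8.2)^2 = 113.48
Result = (0.8400 - 122.4800i)/113.48

0.0074 - 1.0793i


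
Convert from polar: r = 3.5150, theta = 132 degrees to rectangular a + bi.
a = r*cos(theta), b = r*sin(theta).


a = 3.5150*cos(132°) = 3.5150*(-0.66913) = -2.3520
b = 3.5150*sin(132°) = 3.5150*0.743145 = 2.6122

-2.3520 + 2.6122i


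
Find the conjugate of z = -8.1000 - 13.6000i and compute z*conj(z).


z_bar = -8.1000 + 13.6000i
z*z_bar = (-8.1)^2 + (-13.6)^2 = 65.61 + 184.96 = 250.57

z_bar = -8.1000 + 13.6000i, z*z_bar = 250.57


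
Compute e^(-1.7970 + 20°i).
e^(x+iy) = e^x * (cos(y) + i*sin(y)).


e^-1.7970 = 0.1658
cos(20°) = 0.9397
sin(20°) = 0.342
Real = 0.1658*0.9397 = 0.1558
Imag = 0.1658*0.342 = 0.0567

0.1558 + 0.0567i


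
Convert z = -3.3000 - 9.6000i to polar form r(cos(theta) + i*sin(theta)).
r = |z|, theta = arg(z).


r = sqrt(10.89+92.16) = sqrt(103.05) = 10.1514
theta = atan2(-9.6, -3.3) = -108.9704 degrees

r = 10.1514, theta = -108.9704 degrees


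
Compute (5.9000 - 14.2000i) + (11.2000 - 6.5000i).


Real: 5.9 + 11.2 = 17.1
Imag: -14.2 - 6.5 = -20.7

17.1000 - 20.7000i


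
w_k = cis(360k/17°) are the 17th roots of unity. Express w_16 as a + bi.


Angle = 360*16/17 = 338.8235°
a = cos(338.8235°) = 0.9325
b = sin(338.8235°) = -0.3612

0.9325 - 0.3612i


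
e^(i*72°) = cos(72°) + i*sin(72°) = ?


cos(72°) = 0.3090
sin(72°) = 0.9511

e^(i*72°) = 0.3090 + 0.9511i


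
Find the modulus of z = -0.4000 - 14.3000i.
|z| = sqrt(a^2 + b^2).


|z| = sqrt((-0.4)^2 + (-14.3)^2) = sqrt(0.16 + 204.49) = sqrt(204.65) = 14.3056

|z| = 14.3056


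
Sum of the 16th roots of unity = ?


The sum of all 16th roots of unity is 0.
Geometric series: (1 - w^16)/(1 - w) = (1-1)/(1-w) = 0 since w^16 = 1, w ≠ 1.
Alternatively: coefficient of z^15 in z^16 - 1 is 0.

0


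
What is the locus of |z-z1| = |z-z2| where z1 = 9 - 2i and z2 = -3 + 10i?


Equal distances means the locus is the perpendicular bisector of z1 and z2.
Midpoint = ((9+(-3))/2, (-2+10)/2) = (3.0000, 4.0000)

Perpendicular bisector through (3.0000, 4.0000)


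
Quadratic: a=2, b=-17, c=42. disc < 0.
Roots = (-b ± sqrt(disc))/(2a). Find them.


disc = (-17)^2 - 4*2*42 = 289 - 336 = -47
sqrt(|disc|) = sqrt(47) = 6.8557
Real part = 17/(2*2) = 4.2500
Imag part = 6.8557/(2*2) = 1.7139

4.2500 ± 1.7139i


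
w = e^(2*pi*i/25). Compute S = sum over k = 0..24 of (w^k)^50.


The roots are w_k = w^k with w = e^(2*pi*i/25), and (w^k)^50 = (w^50)^k.
So S = 1 + u + u^2 + ... + u^(24) with u = w^50.
50 = 2*25 + 0, so 50 is a multiple of 25 and u = (w^25)^2 = 1.
Every one of the 25 terms equals 1: S = 25

S = 25


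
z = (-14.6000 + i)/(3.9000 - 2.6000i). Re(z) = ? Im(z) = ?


Multiply by conjugate: (-14.6000 + i)(3.9000 + 2.6000i) / (3.9^2 + (-2.6)^2)
Numerator real = -14.6*3.9 + 1*(-2.6) = -59.54
Numerator imag = 1*3.9 - (-14.6)*(-2.6) = -34.06
Denominator = 21.97
Re(z) = -59.54/21.97 = -2.7101
Im(z) = -34.06/21.97 = -1.5503

Re(z) = -2.7101, Im(z) = -1.5503


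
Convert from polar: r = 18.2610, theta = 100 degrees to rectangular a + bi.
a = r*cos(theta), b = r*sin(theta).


a = 18.2610*cos(100°) = 18.2610*(-0.17365) = -3.1710
b = 18.2610*sin(100°) = 18.2610*0.98481 = 17.9836

-3.1710 + 17.9836i


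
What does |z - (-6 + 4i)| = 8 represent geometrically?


|z - z0| = r is a circle with center z0 and radius r.
Center = (-6, 4), radius = 8

Circle with center (-6, 4) and radius 8


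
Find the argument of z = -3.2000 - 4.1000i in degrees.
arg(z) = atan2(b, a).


Re = -3.2, Im = -4.1
arg = atan2(-4.1, -3.2) = -127.9716 degrees

arg(z) = -127.9716 degrees


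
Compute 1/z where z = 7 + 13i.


|z|^2 = 49+169 = 218
1/z = (7 - 13i)/218

1/z = 0.0321 - 0.0596i


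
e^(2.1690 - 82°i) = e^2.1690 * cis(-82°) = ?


e^2.1690 = 8.7495
cos(-82°) = 0.13917
sin(-82°) = -0.99027
Real = 8.7495*0.13917 = 1.2177
Imag = 8.7495*(-0.99027) = -8.6644

1.2177 - 8.6644i


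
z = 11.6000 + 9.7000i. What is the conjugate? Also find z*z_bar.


z_bar = 11.6000 - 9.7000i
z*z_bar = 11.6^2 + 9.7^2 = 134.56 + 94.09 = 228.65

z_bar = 11.6000 - 9.7000i, z*z_bar = 228.65


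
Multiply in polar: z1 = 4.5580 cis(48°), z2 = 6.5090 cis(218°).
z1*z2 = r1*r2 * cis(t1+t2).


r = 4.5580 * 6.5090 = 29.6680
theta = 48° + 218° = 266° = 266° (mod 360)

29.6680 cis(266°)


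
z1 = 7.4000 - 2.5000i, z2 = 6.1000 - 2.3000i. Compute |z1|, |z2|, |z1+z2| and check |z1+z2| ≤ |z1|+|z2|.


|z1| = sqrt(7.4^2 + (-2.5)^2) = sqrt(61.01) = 7.8109
|z2| = sqrt(6.1^2 + (-2.3)^2) = sqrt(42.5) = 6.5192
z1+z2 = 13.5000 - 4.8000i
|z1+z2| = sqrt(205.29) = 14.3279
|z1|+|z2| = 7.8109 + 6.5192 = 14.3301

|z1+z2| = 14.3279 ≤ |z1|+|z2| = 14.3301 (verified)


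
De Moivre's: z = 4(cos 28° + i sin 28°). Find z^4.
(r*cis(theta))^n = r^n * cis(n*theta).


r^4 = 4^4 = 256
n*theta = 4*28° = 112° = 112° (mod 360)
a = 256*cos(112°) = -95.8993
b = 256*sin(112°) = 237.3591

256 cis(112°) = -95.8993 + 237.3591i


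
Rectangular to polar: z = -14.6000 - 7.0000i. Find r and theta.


r = sqrt(213.16+49) = sqrt(262.16) = 16.1914
theta = atan2(-7, -14.6) = -154.3845 degrees

r = 16.1914, theta = -154.3845 degrees


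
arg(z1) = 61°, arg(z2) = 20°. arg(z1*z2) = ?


arg(z1*z2) = 61° + 20° = 81°
Normalized to (-180°, 180°]: 81°

81°


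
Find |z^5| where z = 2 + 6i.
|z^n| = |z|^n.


|z| = sqrt(4+36) = sqrt(40) = 6.3246
|z^5| = |z|^5 = (sqrt(40))^5 = 40^2 * sqrt(40) = 1600*sqrt(40)

|z^5| = 1600*sqrt(40) ≈ 10119.2885


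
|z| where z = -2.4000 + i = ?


|z| = sqrt((-2.4)^2 + 1^2) = sqrt(5.76 + 1) = sqrt(6.76) = 2.6000

|z| = 2.6000


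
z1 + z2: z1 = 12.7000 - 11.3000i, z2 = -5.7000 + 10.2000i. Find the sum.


Real: 12.7 - 5.7 = 7
Imag: -11.3 + 10.2 = -1.1

7.0000 - 1.1000i


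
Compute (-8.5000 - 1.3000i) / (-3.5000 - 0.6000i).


Conjugate of z2 = -3.5000 + 0.6000i
Numerator: (-8.5000 - 1.3000i)(-3.5000 + 0.6000i) = 30.5300 - 0.5500i
Denominator: (-3.5)^2 + (-0.6)^2 = 12.61
Result = (30.5300 - 0.5500i)/12.61

2.4211 - 0.0436i


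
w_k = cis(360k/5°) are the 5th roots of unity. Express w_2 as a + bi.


Angle = 360*2/5 = 144°
a = cos(144°) = -0.8090
b = sin(144°) = 0.5878

-0.8090 + 0.5878i


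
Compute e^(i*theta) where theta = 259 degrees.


cos(259°) = -0.1908
sin(259°) = -0.9816

e^(i*259°) = -0.1908 - 0.9816i


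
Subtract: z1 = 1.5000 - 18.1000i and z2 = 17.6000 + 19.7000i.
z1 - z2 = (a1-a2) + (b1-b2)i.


Real: 1.5 - 17.6 = -16.1
Imag: -18.1 - 19.7 = -37.8

-16.1000 - 37.8000i


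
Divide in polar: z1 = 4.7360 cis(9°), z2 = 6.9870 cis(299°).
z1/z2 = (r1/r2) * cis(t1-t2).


r = 4.7360 / 6.9870 = 0.6778
theta = 9° - 299° = -290° = 70° (mod 360)

0.6778 cis(70°)


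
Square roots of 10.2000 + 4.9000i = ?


|z| = sqrt(104.04+24.01) = 11.3159
sqrt((|z|+a)/2) = sqrt((11.3159+10.2)/2) = sqrt(10.7580) = 3.2799
sqrt((|z|-a)/2) = sqrt((11.3159-10.2)/2) = sqrt(0.5580) = 0.7470

±(3.2799 + 0.7470i) i.e. 3.2799 + 0.7470i and -3.2799 - 0.7470i


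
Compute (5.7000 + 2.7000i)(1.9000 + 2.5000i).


Real = 5.7*1.9 - 2.7*2.5 = 10.83 - 6.75 = 4.08
Imag = 5.7*2.5 + 1.9*2.7 = 14.25 + 5.13 = 19.38

4.0800 + 19.3800i


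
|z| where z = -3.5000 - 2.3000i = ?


|z| = sqrt((-3.5)^2 + (-2.3)^2) = sqrt(12.25 + 5.29) = sqrt(17.54) = 4.1881

|z| = 4.1881


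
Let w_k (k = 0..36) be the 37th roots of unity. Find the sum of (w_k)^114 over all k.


The roots are w_k = w^k with w = e^(2*pi*i/37), and (w^k)^114 = (w^114)^k.
So S = 1 + u + u^2 + ... + u^(36) with u = w^114.
114 = 3*37 + 3, so 114 is not a multiple of 37: u = (w^37)^3 * w^3 = w^3 ≠ 1 (w is a primitive 37th root), while u^37 = (w^37)^114 = 1.
Geometric series: S = (1 - u^37)/(1 - u) = (1 - 1)/(1 - u) = 0

S = 0


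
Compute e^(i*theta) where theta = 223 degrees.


cos(223°) = -0.7314
sin(223°) = -0.6820

e^(i*223°) = -0.7314 - 0.6820i


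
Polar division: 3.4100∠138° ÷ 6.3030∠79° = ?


r = 3.4100 / 6.3030 = 0.5410
theta = 138° - 79° = 59° = 59° (mod 360)

0.5410 cis(59°)


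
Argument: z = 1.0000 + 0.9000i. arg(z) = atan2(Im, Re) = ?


Re = 1, Im = 0.9
arg = atan2(0.9, 1) = 41.9872 degrees

arg(z) = 41.9872 degrees


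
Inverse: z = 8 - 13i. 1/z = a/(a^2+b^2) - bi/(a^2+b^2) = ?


|z|^2 = 64+169 = 233
1/z = (8 + 13i)/233

1/z = 0.0343 + 0.0558i


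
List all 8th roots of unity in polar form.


The 8th roots of unity are cis(360k/8°) for k=0..7
Angle step = 360/8 = 45°
Primitive root: cis(45°)
Primitive root = 0.7071 + 0.7071i

8 roots at angles: 0°, 45°, 90°, 135°, 180°, 225°, 270°, 315°


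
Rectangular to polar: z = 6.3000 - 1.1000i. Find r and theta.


r = sqrt(39.69+1.21) = sqrt(40.9) = 6.3953
theta = atan2(-1.1, 6.3) = -9.9042 degrees

r = 6.3953, theta = -9.9042 degrees


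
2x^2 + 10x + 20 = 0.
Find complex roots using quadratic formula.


disc = 10^2 - 4*2*20 = 100 - 160 = -60
sqrt(|disc|) = sqrt(60) = 7.7460
Real part = -10/(2*2) = -2.5000
Imag part = 7.7460/(2*2) = 1.9365

-2.5000 ± 1.9365i


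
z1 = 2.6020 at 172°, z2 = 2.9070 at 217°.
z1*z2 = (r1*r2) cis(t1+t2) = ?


r = 2.6020 * 2.9070 = 7.5640
theta = 172° + 217° = 389° = 29° (mod 360)

7.5640 cis(29°)


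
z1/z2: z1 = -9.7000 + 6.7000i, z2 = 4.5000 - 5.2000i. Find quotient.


Conjugate of z2 = 4.5000 + 5.2000i
Numerator: (-9.7000 + 6.7000i)(4.5000 + 5.2000i) = -78.4900 - 20.2900i
Denominator: 4.5^2 + (-5.2)^2 = 47.29
Result = (-78.4900 - 20.2900i)/47.29

-1.6598 - 0.4291i


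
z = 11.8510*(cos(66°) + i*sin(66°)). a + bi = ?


a = 11.8510*cos(66°) = 11.8510*0.406737 = 4.8202
b = 11.8510*sin(66°) = 11.8510*0.913545 = 10.8264

4.8202 + 10.8264i


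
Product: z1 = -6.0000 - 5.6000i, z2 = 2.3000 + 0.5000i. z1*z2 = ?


Real = -6*2.3 - (-5.6)*0.5 = -13.8 - (-2.8) = -11
Imag = -6*0.5 + 2.3*(-5.6) = -3 - (12.88) = -15.88

-11.0000 - 15.8800i


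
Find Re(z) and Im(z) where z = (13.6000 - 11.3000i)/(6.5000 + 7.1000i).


Multiply by conjugate: (13.6000 - 11.3000i)(6.5000 - 7.1000i) / (6.5^2 + 7.1^2)
Numerator real = 13.6*6.5 - (11.3)*7.1 = 8.17
Numerator imag = -11.3*6.5 - 13.6*7.1 = -170.01
Denominator = 92.66
Re(z) = 8.17/92.66 = 0.0882
Im(z) = -170.01/92.66 = -1.8348

Re(z) = 0.0882, Im(z) = -1.8348


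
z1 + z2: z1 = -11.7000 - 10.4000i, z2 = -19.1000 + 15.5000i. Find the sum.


Real: -11.7 - 19.1 = -30.8
Imag: -10.4 + 15.5 = 5.1

-30.8000 + 5.1000i


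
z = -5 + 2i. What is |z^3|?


|z| = sqrt(25+4) = sqrt(29) = 5.3852
|z^3| = |z|^3 = (sqrt(29))^3 = 29*sqrt(29)

|z^3| = 29*sqrt(29) ≈ 156.1698


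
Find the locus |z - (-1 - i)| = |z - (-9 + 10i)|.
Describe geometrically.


Equal distances means the locus is the perpendicular bisector of z1 and z2.
Midpoint = ((-1+(-9))/2, (-1+10)/2) = (-5.0000, 4.5000)

Perpendicular bisector through (-5.0000, 4.5000)


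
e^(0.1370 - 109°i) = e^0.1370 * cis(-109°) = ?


e^0.1370 = 1.1468
cos(-109°) = -0.3256
sin(-109°) = -0.9455
Real = 1.1468*(-0.3256) = -0.3734
Imag = 1.1468*(-0.9455) = -1.0843

-0.3734 - 1.0843i


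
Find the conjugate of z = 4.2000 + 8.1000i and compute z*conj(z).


z_bar = 4.2000 - 8.1000i
z*z_bar = 4.2^2 + 8.1^2 = 17.64 + 65.61 = 83.25

z_bar = 4.2000 - 8.1000i, z*z_bar = 83.25


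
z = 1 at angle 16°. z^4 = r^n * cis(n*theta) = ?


r^4 = 1^4 = 1
n*theta = 4*16° = 64° = 64° (mod 360)
a = 1*cos(64°) = 0.4384
b = 1*sin(64°) = 0.8988

1 cis(64°) = 0.4384 + 0.8988i


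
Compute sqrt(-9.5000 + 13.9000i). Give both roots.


|z| = sqrt(90.25+193.21) = 16.8363
sqrt((|z|+a)/2) = sqrt((16.8363+(-9.5))/2) = sqrt(3.6681) = 1.9152
sqrt((|z|-a)/2) = sqrt((16.8363-(-9.5))/2) = sqrt(13.1681) = 3.6288

±(1.9152 + 3.6288i) i.e. 1.9152 + 3.6288i and -1.9152 - 3.6288i


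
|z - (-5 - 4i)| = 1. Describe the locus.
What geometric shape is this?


|z - z0| = r is a circle with center z0 and radius r.
Center = (-5, -4), radius = 1

Circle with center (-5, -4) and radius 1


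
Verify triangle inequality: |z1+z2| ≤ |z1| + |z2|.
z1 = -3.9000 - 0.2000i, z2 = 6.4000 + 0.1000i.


|z1| = sqrt((-3.9)^2 + (-0.2)^2) = sqrt(15.25) = 3.9051
|z2| = sqrt(6.4^2 + 0.1^2) = sqrt(40.97) = 6.4008
z1+z2 = 2.5000 - 0.1000i
|z1+z2| = sqrt(6.26) = 2.5020
|z1|+|z2| = 3.9051 + 6.4008 = 10.3059

|z1+z2| = 2.5020 ≤ |z1|+|z2| = 10.3059 (verified)


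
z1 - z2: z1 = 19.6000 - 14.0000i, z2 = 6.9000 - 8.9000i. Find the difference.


Real: 19.6 - 6.9 = 12.7
Imag: -14 + 8.9 = -5.1

12.7000 - 5.1000i


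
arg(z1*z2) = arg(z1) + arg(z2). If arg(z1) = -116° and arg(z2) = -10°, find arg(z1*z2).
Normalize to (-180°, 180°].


arg(z1*z2) = -116° - 10° = -126°
Normalized to (-180°, 180°]: -126°

-126°


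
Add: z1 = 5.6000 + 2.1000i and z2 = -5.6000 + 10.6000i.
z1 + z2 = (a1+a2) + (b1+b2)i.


Real: 5.6 - 5.6 = 0
Imag: 2.1 + 10.6 = 12.7

12.7000i


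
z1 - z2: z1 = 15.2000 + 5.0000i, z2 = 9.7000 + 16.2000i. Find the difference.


Real: 15.2 - 9.7 = 5.5
Imag: 5 - 16.2 = -11.2

5.5000 - 11.2000i


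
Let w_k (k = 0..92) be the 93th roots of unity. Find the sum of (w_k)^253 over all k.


The roots are w_k = w^k with w = e^(2*pi*i/93), and (w^k)^253 = (w^253)^k.
So S = 1 + u + u^2 + ... + u^(92) with u = w^253.
253 = 2*93 + 67, so 253 is not a multiple of 93: u = (w^93)^2 * w^67 = w^67 ≠ 1 (w is a primitive 93th root), while u^93 = (w^93)^253 = 1.
Geometric series: S = (1 - u^93)/(1 - u) = (1 - 1)/(1 - u) = 0

S = 0


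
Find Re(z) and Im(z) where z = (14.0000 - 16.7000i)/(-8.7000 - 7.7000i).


Multiply by conjugate: (14.0000 - 16.7000i)(-8.7000 + 7.7000i) / ((-8.7)^2 + (-7.7)^2)
Numerator real = 14*(-8.7) - (16.7)*(-7.7) = 6.79
Numerator imag = -16.7*(-8.7) - 14*(-7.7) = 253.09
Denominator = 134.98
Re(z) = 6.79/134.98 = 0.0503
Im(z) = 253.09/134.98 = 1.8750

Re(z) = 0.0503, Im(z) = 1.8750


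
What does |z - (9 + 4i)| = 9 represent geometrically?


|z - z0| = r is a circle with center z0 and radius r.
Center = (9, 4), radius = 9

Circle with center (9, 4) and radius 9


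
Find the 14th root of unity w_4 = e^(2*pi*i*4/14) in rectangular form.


Angle = 360*4/14 = 102.8571°
a = cos(102.8571°) = -0.2225
b = sin(102.8571°) = 0.9749

-0.2225 + 0.9749i


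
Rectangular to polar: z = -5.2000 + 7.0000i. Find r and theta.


r = sqrt(27.04+49) = sqrt(76.04) = 8.7201
theta = atan2(7, -5.2) = 126.6071 degrees

r = 8.7201, theta = 126.6071 degrees


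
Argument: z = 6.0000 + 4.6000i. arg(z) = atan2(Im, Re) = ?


Re = 6, Im = 4.6
arg = atan2(4.6, 6) = 37.4762 degrees

arg(z) = 37.4762 degrees


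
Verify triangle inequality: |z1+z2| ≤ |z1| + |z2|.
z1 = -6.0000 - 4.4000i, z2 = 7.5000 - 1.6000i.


|z1| = sqrt((-6)^2 + (-4.4)^2) = sqrt(55.36) = 7.4404
|z2| = sqrt(7.5^2 + (-1.6)^2) = sqrt(58.81) = 7.6688
z1+z2 = 1.5000 - 6.0000i
|z1+z2| = sqrt(38.25) = 6.1847
|z1|+|z2| = 7.4404 + 7.6688 = 15.1092

|z1+z2| = 6.1847 ≤ |z1|+|z2| = 15.1092 (verified)


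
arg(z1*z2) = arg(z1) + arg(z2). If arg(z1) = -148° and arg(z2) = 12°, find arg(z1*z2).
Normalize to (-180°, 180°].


arg(z1*z2) = -148° + 12° = -136°
Normalized to (-180°, 180°]: -136°

-136°


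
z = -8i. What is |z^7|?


|z| = sqrt(0+64) = sqrt(64) = 8
|z^7| = |z|^7 = 8^7 = 2097152

|z^7| = 2097152


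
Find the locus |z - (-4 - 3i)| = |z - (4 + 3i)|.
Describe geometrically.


Equal distances means the locus is the perpendicular bisector of z1 and z2.
Midpoint = ((-4+4)/2, (-3+3)/2) = (0, 0)

Perpendicular bisector through (0, 0)


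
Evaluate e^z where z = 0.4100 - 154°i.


e^0.4100 = 1.5068
cos(-154°) = -0.8988
sin(-154°) = -0.43837
Real = 1.5068*(-0.8988) = -1.3543
Imag = 1.5068*(-0.43837) = -0.6605

-1.3543 - 0.6605i


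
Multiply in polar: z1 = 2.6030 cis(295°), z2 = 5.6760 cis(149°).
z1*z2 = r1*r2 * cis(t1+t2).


r = 2.6030 * 5.6760 = 14.7746
theta = 295° + 149° = 444° = 84° (mod 360)

14.7746 cis(84°)


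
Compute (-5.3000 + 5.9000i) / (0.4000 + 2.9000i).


Conjugate of z2 = 0.4000 - 2.9000i
Numerator: (-5.3000 + 5.9000i)(0.4000 - 2.9000i) = 14.9900 + 17.7300i
Denominator: 0.4^2 + 2.9^2 = 8.57
Result = (14.9900 + 17.7300i)/8.57

1.7491 + 2.0688i


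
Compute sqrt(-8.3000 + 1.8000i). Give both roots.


|z| = sqrt(68.89+3.24) = 8.4929
sqrt((|z|+a)/2) = sqrt((8.4929+(-8.3))/2) = sqrt(0.0965) = 0.3106
sqrt((|z|-a)/2) = sqrt((8.4929-(-8.3))/2) = sqrt(8.3965) = 2.8977

±(0.3106 + 2.8977i) i.e. 0.3106 + 2.8977i and -0.3106 - 2.8977i


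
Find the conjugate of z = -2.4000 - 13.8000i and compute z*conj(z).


z_bar = -2.4000 + 13.8000i
z*z_bar = (-2.4)^2 + (-13.8)^2 = 5.76 + 190.44 = 196.2

z_bar = -2.4000 + 13.8000i, z*z_bar = 196.2


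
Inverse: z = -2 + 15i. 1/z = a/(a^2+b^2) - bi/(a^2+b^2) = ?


|z|^2 = 4+225 = 229
1/z = (-2 - 15i)/229

1/z = -0.0087 - 0.0655i


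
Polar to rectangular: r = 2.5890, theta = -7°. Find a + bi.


a = 2.5890*cos(-7°) = 2.5890*0.99255 = 2.5697
b = 2.5890*sin(-7°) = 2.5890*(-0.12187) = -0.3155

2.5697 - 0.3155i


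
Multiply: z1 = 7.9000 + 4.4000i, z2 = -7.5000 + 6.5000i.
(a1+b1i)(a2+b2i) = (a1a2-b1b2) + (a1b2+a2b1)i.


Real = 7.9*(-7.5) - 4.4*6.5 = -59.25 - 28.6 = -87.85
Imag = 7.9*6.5 - (7.5)*4.4 = 51.35 - (33) = 18.35

-87.8500 + 18.3500i


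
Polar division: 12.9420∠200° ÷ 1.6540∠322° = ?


r = 12.9420 / 1.6540 = 7.8247
theta = 200° - 322° = -122° = 238° (mod 360)

7.8247 cis(238°)


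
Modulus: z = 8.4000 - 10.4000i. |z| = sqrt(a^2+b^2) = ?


|z| = sqrt(8.4^2 + (-10.4)^2) = sqrt(70.56 + 108.16) = sqrt(178.72) = 13.3686

|z| = 13.3686


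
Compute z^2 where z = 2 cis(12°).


r^2 = 2^2 = 4
n*theta = 2*12° = 24° = 24° (mod 360)
a = 4*cos(24°) = 3.6542
b = 4*sin(24°) = 1.6269

4 cis(24°) = 3.6542 + 1.6269i


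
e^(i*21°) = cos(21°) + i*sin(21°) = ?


cos(21°) = 0.9336
sin(21°) = 0.3584

e^(i*21°) = 0.9336 + 0.3584i


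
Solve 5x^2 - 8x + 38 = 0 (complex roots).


disc = (-8)^2 - 4*5*38 = 64 - 760 = -696
sqrt(|disc|) = sqrt(696) = 26.3818
Real part = 8/(2*5) = 0.8000
Imag part = 26.3818/(2*5) = 2.6382

0.8000 ± 2.6382i


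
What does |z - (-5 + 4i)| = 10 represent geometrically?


|z - z0| = r is a circle with center z0 and radius r.
Center = (-5, 4), radius = 10

Circle with center (-5, 4) and radius 10


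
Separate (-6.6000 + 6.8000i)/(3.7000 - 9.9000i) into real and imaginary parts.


Multiply by conjugate: (-6.6000 + 6.8000i)(3.7000 + 9.9000i) / (3.7^2 + (-9.9)^2)
Numerator real = -6.6*3.7 + 6.8*(-9.9) = -91.74
Numerator imag = 6.8*3.7 - (-6.6)*(-9.9) = -40.18
Denominator = 111.7
Re(z) = -91.74/111.7 = -0.8213
Im(z) = -40.18/111.7 = -0.3597

Re(z) = -0.8213, Im(z) = -0.3597


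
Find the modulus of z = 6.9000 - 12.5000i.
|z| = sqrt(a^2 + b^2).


|z| = sqrt(6.9^2 + (-12.5)^2) = sqrt(47.61 + 156.25) = sqrt(203.86) = 14.2780

|z| = 14.2780


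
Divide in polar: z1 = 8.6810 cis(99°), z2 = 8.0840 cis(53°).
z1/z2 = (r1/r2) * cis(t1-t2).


r = 8.6810 / 8.0840 = 1.0738
theta = 99° - 53° = 46° = 46° (mod 360)

1.0738 cis(46°)


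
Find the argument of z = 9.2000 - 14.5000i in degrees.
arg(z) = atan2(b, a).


Re = 9.2, Im = -14.5
arg = atan2(-14.5, 9.2) = -57.6056 degrees

arg(z) = -57.6056 degrees


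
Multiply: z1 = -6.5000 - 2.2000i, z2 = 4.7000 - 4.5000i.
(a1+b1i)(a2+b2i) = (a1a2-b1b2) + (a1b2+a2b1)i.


Real = -6.5*4.7 - (-2.2)*(-4.5) = -30.55 - 9.9 = -40.45
Imag = -6.5*(-4.5) + 4.7*(-2.2) = 29.25 - (10.34) = 18.91

-40.4500 + 18.9100i


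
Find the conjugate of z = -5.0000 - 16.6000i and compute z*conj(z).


z_bar = -5.0000 + 16.6000i
z*z_bar = (-5)^2 + (-16.6)^2 = 25 + 275.56 = 300.56

z_bar = -5.0000 + 16.6000i, z*z_bar = 300.56


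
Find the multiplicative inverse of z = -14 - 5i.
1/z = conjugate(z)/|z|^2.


|z|^2 = 196+25 = 221
1/z = (-14 + 5i)/221

1/z = -0.0633 + 0.0226i


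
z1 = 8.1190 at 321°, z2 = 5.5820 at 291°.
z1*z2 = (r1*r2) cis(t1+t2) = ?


r = 8.1190 * 5.5820 = 45.3203
theta = 321° + 291° = 612° = 252° (mod 360)

45.3203 cis(252°)


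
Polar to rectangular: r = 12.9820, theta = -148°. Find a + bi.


a = 12.9820*cos(-148°) = 12.9820*(-0.84805) = -11.0094
b = 12.9820*sin(-148°) = 12.9820*(-0.52992) = -6.8794

-11.0094 - 6.8794i


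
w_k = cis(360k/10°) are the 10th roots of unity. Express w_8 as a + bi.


Angle = 360*8/10 = 288°
a = cos(288°) = 0.3090
b = sin(288°) = -0.9511

0.3090 - 0.9511i


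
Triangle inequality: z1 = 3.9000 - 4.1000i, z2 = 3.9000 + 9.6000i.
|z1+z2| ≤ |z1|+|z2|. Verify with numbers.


|z1| = sqrt(3.9^2 + (-4.1)^2) = sqrt(32.02) = 5.6586
|z2| = sqrt(3.9^2 + 9.6^2) = sqrt(107.37) = 10.3619
z1+z2 = 7.8000 + 5.5000i
|z1+z2| = sqrt(91.09) = 9.5441
|z1|+|z2| = 5.6586 + 10.3619 = 16.0205

|z1+z2| = 9.5441 ≤ |z1|+|z2| = 16.0205 (verified)


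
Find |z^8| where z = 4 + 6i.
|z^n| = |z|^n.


|z| = sqrt(16+36) = sqrt(52) = 7.2111
|z^8| = |z|^8 = (sqrt(52))^8 = 52^4 = 7311616

|z^8| = 7311616


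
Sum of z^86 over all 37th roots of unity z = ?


The roots are w_k = w^k with w = e^(2*pi*i/37), and (w^k)^86 = (w^86)^k.
So S = 1 + u + u^2 + ... + u^(36) with u = w^86.
86 = 2*37 + 12, so 86 is not a multiple of 37: u = (w^37)^2 * w^12 = w^12 ≠ 1 (w is a primitive 37th root), while u^37 = (w^37)^86 = 1.
Geometric series: S = (1 - u^37)/(1 - u) = (1 - 1)/(1 - u) = 0

S = 0


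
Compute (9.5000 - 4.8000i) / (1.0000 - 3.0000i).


Conjugate of z2 = 1.0000 + 3.0000i
Numerator: (9.5000 - 4.8000i)(1.0000 + 3.0000i) = 23.9000 + 23.7000i
Denominator: 1^2 + (-3)^2 = 10
Result = (23.9000 + 23.7000i)/10

2.3900 + 2.3700i


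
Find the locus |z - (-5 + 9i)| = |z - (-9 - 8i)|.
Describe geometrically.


Equal distances means the locus is the perpendicular bisector of z1 and z2.
Midpoint = ((-5+(-9))/2, (9+(-8))/2) = (-7.0000, 0.5000)

Perpendicular bisector through (-7.0000, 0.5000)


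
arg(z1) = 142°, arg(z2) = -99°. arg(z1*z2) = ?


arg(z1*z2) = 142° - 99° = 43°
Normalized to (-180°, 180°]: 43°

43°


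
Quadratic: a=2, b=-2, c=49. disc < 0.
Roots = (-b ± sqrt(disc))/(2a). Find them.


disc = (-2)^2 - 4*2*49 = 4 - 392 = -388
sqrt(|disc|) = sqrt(388) = 19.6977
Real part = 2/(2*2) = 0.5000
Imag part = 19.6977/(2*2) = 4.9244

0.5000 ± 4.9244i


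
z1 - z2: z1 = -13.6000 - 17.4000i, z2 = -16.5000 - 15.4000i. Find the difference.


Real: -13.6 + 16.5 = 2.9
Imag: -17.4 + 15.4 = -2

2.9000 - 2.0000i


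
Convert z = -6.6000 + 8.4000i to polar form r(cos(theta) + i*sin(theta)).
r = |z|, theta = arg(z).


r = sqrt(43.56+70.56) = sqrt(114.12) = 10.6827
theta = atan2(8.4, -6.6) = 128.1572 degrees

r = 10.6827, theta = 128.1572 degrees


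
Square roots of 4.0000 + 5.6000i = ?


|z| = sqrt(16+31.36) = 6.8819
sqrt((|z|+a)/2) = sqrt((6.8819+4)/2) = sqrt(5.4409) = 2.3326
sqrt((|z|-a)/2) = sqrt((6.8819-4)/2) = sqrt(1.4409) = 1.2004

±(2.3326 + 1.2004i) i.e. 2.3326 + 1.2004i and -2.3326 - 1.2004i


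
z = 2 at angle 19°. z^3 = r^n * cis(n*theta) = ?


r^3 = 2^3 = 8
n*theta = 3*19° = 57° = 57° (mod 360)
a = 8*cos(57°) = 4.3571
b = 8*sin(57°) = 6.7094

8 cis(57°) = 4.3571 + 6.7094i


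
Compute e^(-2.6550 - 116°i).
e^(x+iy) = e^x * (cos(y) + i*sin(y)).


e^-2.6550 = 0.0703
cos(-116°) = -0.4384
sin(-116°) = -0.8988
Real = 0.0703*(-0.4384) = -0.0308
Imag = 0.0703*(-0.8988) = -0.0632

-0.0308 - 0.0632i


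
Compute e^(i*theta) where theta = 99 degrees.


cos(99°) = -0.1564
sin(99°) = 0.9877

e^(i*99°) = -0.1564 + 0.9877i


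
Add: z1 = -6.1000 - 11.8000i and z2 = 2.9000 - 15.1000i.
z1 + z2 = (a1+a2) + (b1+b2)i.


Real: -6.1 + 2.9 = -3.2
Imag: -11.8 - 15.1 = -26.9

-3.2000 - 26.9000i


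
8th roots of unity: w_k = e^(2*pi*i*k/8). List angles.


The 8th roots of unity are cis(360k/8°) for k=0..7
Angle step = 360/8 = 45°
Primitive root: cis(45°)
Primitive root = 0.7071 + 0.7071i

8 roots at angles: 0°, 45°, 90°, 135°, 180°, 225°, 270°, 315°


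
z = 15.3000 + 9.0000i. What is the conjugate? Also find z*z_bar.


z_bar = 15.3000 - 9.0000i
z*z_bar = 15.3^2 + 9^2 = 234.09 + 81 = 315.09

z_bar = 15.3000 - 9.0000i, z*z_bar = 315.09


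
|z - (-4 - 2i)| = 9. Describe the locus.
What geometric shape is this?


|z - z0| = r is a circle with center z0 and radius r.
Center = (-4, -2), radius = 9

Circle with center (-4, -2) and radius 9


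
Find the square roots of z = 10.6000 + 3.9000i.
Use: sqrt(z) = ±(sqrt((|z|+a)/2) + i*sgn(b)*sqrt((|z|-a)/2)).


|z| = sqrt(112.36+15.21) = 11.2947
sqrt((|z|+a)/2) = sqrt((11.2947+10.6)/2) = sqrt(10.9473) = 3.3087
sqrt((|z|-a)/2) = sqrt((11.2947-10.6)/2) = sqrt(0.3473) = 0.5894

±(3.3087 + 0.5894i) i.e. 3.3087 + 0.5894i and -3.3087 - 0.5894i


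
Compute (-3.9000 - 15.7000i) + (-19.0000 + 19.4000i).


Real: -3.9 - 19 = -22.9
Imag: -15.7 + 19.4 = 3.7

-22.9000 + 3.7000i


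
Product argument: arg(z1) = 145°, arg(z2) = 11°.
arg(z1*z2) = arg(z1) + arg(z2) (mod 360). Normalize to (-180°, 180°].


arg(z1*z2) = 145° + 11° = 156°
Normalized to (-180°, 180°]: 156°

156°


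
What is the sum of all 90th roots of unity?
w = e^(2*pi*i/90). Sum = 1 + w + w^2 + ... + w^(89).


The sum of all 90th roots of unity is 0.
Geometric series: (1 - w^90)/(1 - w) = (1-1)/(1-w) = 0 since w^90 = 1, w ≠ 1.
Alternatively: coefficient of z^89 in z^90 - 1 is 0.

0


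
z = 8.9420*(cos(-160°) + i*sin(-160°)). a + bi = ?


a = 8.9420*cos(-160°) = 8.9420*(-0.93969) = -8.4027
b = 8.9420*sin(-160°) = 8.9420*(-0.34202) = -3.0583

-8.4027 - 3.0583i


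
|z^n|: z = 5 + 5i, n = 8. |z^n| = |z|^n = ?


|z| = sqrt(25+25) = sqrt(50) = 7.0711
|z^8| = |z|^8 = (sqrt(50))^8 = 50^4 = 6250000

|z^8| = 6250000


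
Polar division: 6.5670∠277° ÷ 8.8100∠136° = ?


r = 6.5670 / 8.8100 = 0.7454
theta = 277° - 136° = 141° = 141° (mod 360)

0.7454 cis(141°)


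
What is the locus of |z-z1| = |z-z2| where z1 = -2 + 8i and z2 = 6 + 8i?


Equal distances means the locus is the perpendicular bisector of z1 and z2.
Midpoint = ((-2+6)/2, (8+8)/2) = (2.0000, 8.0000)

Perpendicular bisector through (2.0000, 8.0000)


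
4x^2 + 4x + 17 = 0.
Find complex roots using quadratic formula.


disc = 4^2 - 4*4*17 = 16 - 272 = -256
sqrt(|disc|) = sqrt(256) = 16.0000
Real part = -4/(2*4) = -0.5000
Imag part = 16.0000/(2*4) = 2.0000

-0.5000 ± 2.0000i


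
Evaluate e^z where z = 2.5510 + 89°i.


e^2.5510 = 12.8199
cos(89°) = 0.01745
sin(89°) = 0.99985
Real = 12.8199*0.01745 = 0.2237
Imag = 12.8199*0.99985 = 12.8180

0.2237 + 12.8180i


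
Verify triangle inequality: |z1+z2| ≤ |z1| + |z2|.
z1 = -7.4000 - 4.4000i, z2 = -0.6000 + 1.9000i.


|z1| = sqrt((-7.4)^2 + (-4.4)^2) = sqrt(74.12) = 8.6093
|z2| = sqrt((-0.6)^2 + 1.9^2) = sqrt(3.97) = 1.9925
z1+z2 = -8.0000 - 2.5000i
|z1+z2| = sqrt(70.25) = 8.3815
|z1|+|z2| = 8.6093 + 1.9925 = 10.6018

|z1+z2| = 8.3815 ≤ |z1|+|z2| = 10.6018 (verified)


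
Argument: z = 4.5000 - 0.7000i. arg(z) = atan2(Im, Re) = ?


Re = 4.5, Im = -0.7
arg = atan2(-0.7, 4.5) = -8.8418 degrees

arg(z) = -8.8418 degrees


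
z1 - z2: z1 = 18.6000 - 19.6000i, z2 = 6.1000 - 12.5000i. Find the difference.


Real: 18.6 - 6.1 = 12.5
Imag: -19.6 + 12.5 = -7.1

12.5000 - 7.1000i


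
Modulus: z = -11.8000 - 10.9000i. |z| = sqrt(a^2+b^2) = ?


|z| = sqrt((-11.8)^2 + (-10.9)^2) = sqrt(139.24 + 118.81) = sqrt(258.05) = 16.0639

|z| = 16.0639


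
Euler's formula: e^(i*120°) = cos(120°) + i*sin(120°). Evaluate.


cos(120°) = -0.5000
sin(120°) = 0.8660

e^(i*120°) = -0.5000 + 0.8660i


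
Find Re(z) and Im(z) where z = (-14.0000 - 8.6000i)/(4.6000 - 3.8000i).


Multiply by conjugate: (-14.0000 - 8.6000i)(4.6000 + 3.8000i) / (4.6^2 + (-3.8)^2)
Numerator real = -14*4.6 - (8.6)*(-3.8) = -31.72
Numerator imag = -8.6*4.6 - (-14)*(-3.8) = -92.76
Denominator = 35.6
Re(z) = -31.72/35.6 = -0.8910
Im(z) = -92.76/35.6 = -2.6056

Re(z) = -0.8910, Im(z) = -2.6056


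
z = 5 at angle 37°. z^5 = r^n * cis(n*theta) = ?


r^5 = 5^5 = 3125
n*theta = 5*37° = 185° = 185° (mod 360)
a = 3125*cos(185°) = -3113.1084
b = 3125*sin(185°) = -272.3617

3125 cis(185°) = -3113.1084 - 272.3617i


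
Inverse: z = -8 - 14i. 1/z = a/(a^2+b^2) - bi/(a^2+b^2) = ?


|z|^2 = 64+196 = 260
1/z = (-8 + 14i)/260

1/z = -0.0308 + 0.0538i


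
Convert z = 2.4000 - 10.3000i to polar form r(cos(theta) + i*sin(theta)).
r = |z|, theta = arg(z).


r = sqrt(5.76+106.09) = sqrt(111.85) = 10.5759
theta = atan2(-10.3, 2.4) = -76.8836 degrees

r = 10.5759, theta = -76.8836 degrees


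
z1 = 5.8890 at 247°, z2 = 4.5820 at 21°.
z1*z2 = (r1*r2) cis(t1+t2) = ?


r = 5.8890 * 4.5820 = 26.9834
theta = 247° + 21° = 268° = 268° (mod 360)

26.9834 cis(268°)


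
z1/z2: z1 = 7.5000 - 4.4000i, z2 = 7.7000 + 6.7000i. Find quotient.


Conjugate of z2 = 7.7000 - 6.7000i
Numerator: (7.5000 - 4.4000i)(7.7000 - 6.7000i) = 28.2700 - 84.1300i
Denominator: 7.7^2 + 6.7^2 = 104.18
Result = (28.2700 - 84.1300i)/104.18

0.2714 - 0.8075i
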